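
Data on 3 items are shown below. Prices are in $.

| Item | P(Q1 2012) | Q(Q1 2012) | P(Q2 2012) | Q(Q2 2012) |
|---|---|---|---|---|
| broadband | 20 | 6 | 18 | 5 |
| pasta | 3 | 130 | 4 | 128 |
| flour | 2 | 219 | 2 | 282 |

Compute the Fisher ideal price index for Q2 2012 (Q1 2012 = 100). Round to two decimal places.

111.85

Laspeyres component (base-period weights):
ΣP(Q2 2012)Q(Q1 2012) = 18×6 + 4×130 + 2×219 = 108 + 520 + 438 = 1066
ΣP(Q1 2012)Q(Q1 2012) = 20×6 + 3×130 + 2×219 = 120 + 390 + 438 = 948
L = 1066 / 948 × 100 = 112.4473
Paasche component (current-period weights):
ΣP(Q2 2012)Q(Q2 2012) = 18×5 + 4×128 + 2×282 = 90 + 512 + 564 = 1166
ΣP(Q1 2012)Q(Q2 2012) = 20×5 + 3×128 + 2×282 = 100 + 384 + 564 = 1048
P = 1166 / 1048 × 100 = 111.2595
Fisher = √(L × P) = √(112.4473 × 111.2595) = 111.8518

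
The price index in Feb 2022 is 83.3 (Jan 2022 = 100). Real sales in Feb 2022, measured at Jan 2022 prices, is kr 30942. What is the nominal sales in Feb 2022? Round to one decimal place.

Nominal = Real × (Index/100) = 30942 × (83.3/100)
        = 30942 × 0.833 = 25774.6860

25774.7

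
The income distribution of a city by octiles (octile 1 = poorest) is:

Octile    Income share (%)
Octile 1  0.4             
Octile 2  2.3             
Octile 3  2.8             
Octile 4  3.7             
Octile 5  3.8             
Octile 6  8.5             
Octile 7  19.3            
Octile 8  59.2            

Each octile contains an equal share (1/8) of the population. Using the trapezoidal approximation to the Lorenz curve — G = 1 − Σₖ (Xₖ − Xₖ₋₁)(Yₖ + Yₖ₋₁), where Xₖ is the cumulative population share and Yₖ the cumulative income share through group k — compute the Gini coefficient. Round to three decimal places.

Cumulative income shares Yₖ: 0.0040, 0.0270, 0.0550, 0.0920, 0.1300, 0.2150, 0.4080, 1.0000
Σ (Xₖ−Xₖ₋₁)(Yₖ+Yₖ₋₁) = (1/8)(0.0040+0.0000) + (1/8)(0.0270+0.0040) + (1/8)(0.0550+0.0270) + (1/8)(0.0920+0.0550) + (1/8)(0.1300+0.0920) + (1/8)(0.2150+0.1300) + (1/8)(0.4080+0.2150) + (1/8)(1.0000+0.4080)
  = 0.0005 + 0.0039 + 0.0102 + 0.0184 + 0.0278 + 0.0431 + 0.0779 + 0.1760 = 0.3578
G = 1 − 0.3578 = 0.6422

0.642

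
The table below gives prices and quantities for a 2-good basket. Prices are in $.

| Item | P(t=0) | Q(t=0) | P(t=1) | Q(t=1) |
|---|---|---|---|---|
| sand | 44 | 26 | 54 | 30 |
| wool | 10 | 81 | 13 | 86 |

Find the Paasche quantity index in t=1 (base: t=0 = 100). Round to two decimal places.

111.44

Paasche quantity index uses current-period prices as weights.
ΣP(t=1)·Q(t=1) = 54×30 + 13×86 = 1620 + 1118 = 2738
ΣP(t=1)·Q(t=0) = 54×26 + 13×81 = 1404 + 1053 = 2457
Index = 2738 / 2457 × 100 = 111.4367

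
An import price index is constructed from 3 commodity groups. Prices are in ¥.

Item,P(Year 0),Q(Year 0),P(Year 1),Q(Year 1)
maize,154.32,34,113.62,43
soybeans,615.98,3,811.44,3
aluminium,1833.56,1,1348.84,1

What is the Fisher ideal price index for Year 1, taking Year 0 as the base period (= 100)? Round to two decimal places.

Laspeyres component (base-period weights):
ΣP(Year 1)Q(Year 0) = 113.62×34 + 811.44×3 + 1348.84×1 = 3863.08 + 2434.32 + 1348.84 = 7646.24
ΣP(Year 0)Q(Year 0) = 154.32×34 + 615.98×3 + 1833.56×1 = 5246.88 + 1847.94 + 1833.56 = 8928.38
L = 7646.24 / 8928.38 × 100 = 85.6397
Paasche component (current-period weights):
ΣP(Year 1)Q(Year 1) = 113.62×43 + 811.44×3 + 1348.84×1 = 4885.66 + 2434.32 + 1348.84 = 8668.82
ΣP(Year 0)Q(Year 1) = 154.32×43 + 615.98×3 + 1833.56×1 = 6635.76 + 1847.94 + 1833.56 = 10317.26
P = 8668.82 / 10317.26 × 100 = 84.0225
Fisher = √(L × P) = √(85.6397 × 84.0225) = 84.8273

84.83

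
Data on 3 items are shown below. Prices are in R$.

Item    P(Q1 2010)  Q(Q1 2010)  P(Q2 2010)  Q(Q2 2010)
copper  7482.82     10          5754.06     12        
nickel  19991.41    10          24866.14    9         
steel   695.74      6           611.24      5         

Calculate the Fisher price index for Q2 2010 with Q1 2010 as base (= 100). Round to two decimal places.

Laspeyres component (base-period weights):
ΣP(Q2 2010)Q(Q1 2010) = 5754.06×10 + 24866.14×10 + 611.24×6 = 57540.6 + 248661.4 + 3667.44 = 309869.44
ΣP(Q1 2010)Q(Q1 2010) = 7482.82×10 + 19991.41×10 + 695.74×6 = 74828.2 + 199914.1 + 4174.44 = 278916.74
L = 309869.44 / 278916.74 × 100 = 111.0975
Paasche component (current-period weights):
ΣP(Q2 2010)Q(Q2 2010) = 5754.06×12 + 24866.14×9 + 611.24×5 = 69048.72 + 223795.26 + 3056.2 = 295900.18
ΣP(Q1 2010)Q(Q2 2010) = 7482.82×12 + 19991.41×9 + 695.74×5 = 89793.84 + 179922.69 + 3478.7 = 273195.23
P = 295900.18 / 273195.23 × 100 = 108.3109
Fisher = √(L × P) = √(111.0975 × 108.3109) = 109.6953

109.70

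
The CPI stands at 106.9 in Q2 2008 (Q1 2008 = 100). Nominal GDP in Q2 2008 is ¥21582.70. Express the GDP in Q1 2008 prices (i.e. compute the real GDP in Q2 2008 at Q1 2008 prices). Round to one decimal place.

Real = Nominal ÷ (Index/100) = 21582.70 ÷ (106.9/100)
     = 21582.70 ÷ 1.069 = 20189.6165

20189.6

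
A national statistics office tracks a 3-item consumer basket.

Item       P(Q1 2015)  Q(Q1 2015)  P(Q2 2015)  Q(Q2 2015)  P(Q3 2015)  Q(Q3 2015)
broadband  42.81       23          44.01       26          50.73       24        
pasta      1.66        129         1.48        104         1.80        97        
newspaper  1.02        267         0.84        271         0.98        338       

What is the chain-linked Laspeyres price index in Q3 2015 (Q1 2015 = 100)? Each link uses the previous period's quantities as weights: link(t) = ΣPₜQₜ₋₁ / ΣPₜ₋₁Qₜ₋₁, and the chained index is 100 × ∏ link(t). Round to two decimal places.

Link Q1 2015→Q2 2015:
ΣP(Q2 2015)Q(Q1 2015) = 44.01×23 + 1.48×129 + 0.84×267 = 1012.23 + 190.92 + 224.28 = 1427.43
ΣP(Q1 2015)Q(Q1 2015) = 42.81×23 + 1.66×129 + 1.02×267 = 984.63 + 214.14 + 272.34 = 1471.11
link = 1427.43/1471.11 = 0.970308
Link Q2 2015→Q3 2015:
ΣP(Q3 2015)Q(Q2 2015) = 50.73×26 + 1.80×104 + 0.98×271 = 1318.98 + 187.2 + 265.58 = 1771.76
ΣP(Q2 2015)Q(Q2 2015) = 44.01×26 + 1.48×104 + 0.84×271 = 1144.26 + 153.92 + 227.64 = 1525.82
link = 1771.76/1525.82 = 1.161185
Chained index = 100 × 0.970308 × 1.161185 = 112.6708

112.67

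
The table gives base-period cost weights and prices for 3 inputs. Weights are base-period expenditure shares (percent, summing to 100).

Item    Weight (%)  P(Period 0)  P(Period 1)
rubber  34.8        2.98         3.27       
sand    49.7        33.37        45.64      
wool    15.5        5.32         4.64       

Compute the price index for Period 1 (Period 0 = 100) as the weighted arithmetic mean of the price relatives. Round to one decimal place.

rubber: 34.8 × (3.27/2.98) = 34.8 × 1.097315 = 38.1866
sand: 49.7 × (45.64/33.37) = 49.7 × 1.367696 = 67.9745
wool: 15.5 × (4.64/5.32) = 15.5 × 0.872180 = 13.5188
Index = Σ wᵢ·(p₁ᵢ/p₀ᵢ) = 38.1866 + 67.9745 + 13.5188 = 119.6798

119.7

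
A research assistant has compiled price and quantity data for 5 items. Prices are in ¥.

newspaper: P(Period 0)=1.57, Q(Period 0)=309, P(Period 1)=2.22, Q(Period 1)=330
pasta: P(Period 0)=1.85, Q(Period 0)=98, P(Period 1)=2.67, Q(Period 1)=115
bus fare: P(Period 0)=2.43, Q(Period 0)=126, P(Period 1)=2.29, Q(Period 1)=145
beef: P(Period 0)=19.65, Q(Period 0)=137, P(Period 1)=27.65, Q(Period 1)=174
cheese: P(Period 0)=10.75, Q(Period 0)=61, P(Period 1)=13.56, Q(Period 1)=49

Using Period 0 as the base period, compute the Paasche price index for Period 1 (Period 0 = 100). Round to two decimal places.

Paasche price index uses current-period quantities as weights.
ΣP(Period 1)·Q(Period 1) = 2.22×330 + 2.67×115 + 2.29×145 + 27.65×174 + 13.56×49 = 732.6 + 307.05 + 332.05 + 4811.1 + 664.44 = 6847.24
ΣP(Period 0)·Q(Period 1) = 1.57×330 + 1.85×115 + 2.43×145 + 19.65×174 + 10.75×49 = 518.1 + 212.75 + 352.35 + 3419.1 + 526.75 = 5029.05
Index = 6847.24 / 5029.05 × 100 = 136.1537

136.15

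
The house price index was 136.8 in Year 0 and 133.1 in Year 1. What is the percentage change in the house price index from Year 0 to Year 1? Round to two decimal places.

-2.70%

Change = (133.1 − 136.8) / 136.8 × 100
       = -3.7 / 136.8 × 100 = -2.7047%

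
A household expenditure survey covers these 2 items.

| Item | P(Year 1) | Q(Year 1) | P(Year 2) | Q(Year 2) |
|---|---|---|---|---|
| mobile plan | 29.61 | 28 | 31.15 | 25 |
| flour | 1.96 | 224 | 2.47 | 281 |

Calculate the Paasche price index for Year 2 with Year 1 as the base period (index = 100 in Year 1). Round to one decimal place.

Paasche price index uses current-period quantities as weights.
ΣP(Year 2)·Q(Year 2) = 31.15×25 + 2.47×281 = 778.75 + 694.07 = 1472.82
ΣP(Year 1)·Q(Year 2) = 29.61×25 + 1.96×281 = 740.25 + 550.76 = 1291.01
Index = 1472.82 / 1291.01 × 100 = 114.0828

114.1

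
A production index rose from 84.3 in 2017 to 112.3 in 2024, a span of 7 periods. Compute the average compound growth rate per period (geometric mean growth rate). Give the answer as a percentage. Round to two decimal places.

4.18%

Growth factor = (112.3/84.3)^(1/7) = (1.332147)^(1/7) = 1.041821
Growth rate = 1.041821 − 1 = 0.041821 = 4.1821%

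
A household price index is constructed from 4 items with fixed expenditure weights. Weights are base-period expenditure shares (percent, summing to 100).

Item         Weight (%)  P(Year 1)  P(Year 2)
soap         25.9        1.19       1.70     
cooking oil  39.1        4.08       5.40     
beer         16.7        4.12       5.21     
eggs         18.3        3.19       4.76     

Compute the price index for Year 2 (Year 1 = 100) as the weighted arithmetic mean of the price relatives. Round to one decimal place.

137.2

soap: 25.9 × (1.70/1.19) = 25.9 × 1.428571 = 37.0000
cooking oil: 39.1 × (5.40/4.08) = 39.1 × 1.323529 = 51.7500
beer: 16.7 × (5.21/4.12) = 16.7 × 1.264563 = 21.1182
eggs: 18.3 × (4.76/3.19) = 18.3 × 1.492163 = 27.3066
Index = Σ wᵢ·(p₁ᵢ/p₀ᵢ) = 37.0000 + 51.7500 + 21.1182 + 27.3066 = 137.1748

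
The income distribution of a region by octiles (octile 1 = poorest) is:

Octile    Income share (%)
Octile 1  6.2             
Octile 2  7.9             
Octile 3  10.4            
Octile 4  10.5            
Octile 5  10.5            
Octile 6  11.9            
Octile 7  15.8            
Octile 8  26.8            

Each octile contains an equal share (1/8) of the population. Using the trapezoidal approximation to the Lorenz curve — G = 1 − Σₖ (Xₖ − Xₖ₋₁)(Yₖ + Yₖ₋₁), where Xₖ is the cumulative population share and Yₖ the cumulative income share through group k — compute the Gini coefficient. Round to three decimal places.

Cumulative income shares Yₖ: 0.0620, 0.1410, 0.2450, 0.3500, 0.4550, 0.5740, 0.7320, 1.0000
Σ (Xₖ−Xₖ₋₁)(Yₖ+Yₖ₋₁) = (1/8)(0.0620+0.0000) + (1/8)(0.1410+0.0620) + (1/8)(0.2450+0.1410) + (1/8)(0.3500+0.2450) + (1/8)(0.4550+0.3500) + (1/8)(0.5740+0.4550) + (1/8)(0.7320+0.5740) + (1/8)(1.0000+0.7320)
  = 0.0077 + 0.0254 + 0.0483 + 0.0744 + 0.1006 + 0.1286 + 0.1633 + 0.2165 = 0.7648
G = 1 − 0.7648 = 0.2352

0.235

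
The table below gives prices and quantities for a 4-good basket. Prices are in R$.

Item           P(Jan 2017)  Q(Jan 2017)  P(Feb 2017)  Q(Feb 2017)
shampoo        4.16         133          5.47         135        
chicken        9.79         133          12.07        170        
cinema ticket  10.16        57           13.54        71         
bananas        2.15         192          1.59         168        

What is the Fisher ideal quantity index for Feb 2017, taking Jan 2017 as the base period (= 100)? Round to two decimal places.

117.02

Laspeyres component (base-period weights):
ΣP(Jan 2017)Q(Feb 2017) = 4.16×135 + 9.79×170 + 10.16×71 + 2.15×168 = 561.6 + 1664.3 + 721.36 + 361.2 = 3308.46
ΣP(Jan 2017)Q(Jan 2017) = 4.16×133 + 9.79×133 + 10.16×57 + 2.15×192 = 553.28 + 1302.07 + 579.12 + 412.8 = 2847.27
L = 3308.46 / 2847.27 × 100 = 116.1976
Paasche component (current-period weights):
ΣP(Feb 2017)Q(Feb 2017) = 5.47×135 + 12.07×170 + 13.54×71 + 1.59×168 = 738.45 + 2051.9 + 961.34 + 267.12 = 4018.81
ΣP(Feb 2017)Q(Jan 2017) = 5.47×133 + 12.07×133 + 13.54×57 + 1.59×192 = 727.51 + 1605.31 + 771.78 + 305.28 = 3409.88
P = 4018.81 / 3409.88 × 100 = 117.8578
Fisher = √(L × P) = √(116.1976 × 117.8578) = 117.0248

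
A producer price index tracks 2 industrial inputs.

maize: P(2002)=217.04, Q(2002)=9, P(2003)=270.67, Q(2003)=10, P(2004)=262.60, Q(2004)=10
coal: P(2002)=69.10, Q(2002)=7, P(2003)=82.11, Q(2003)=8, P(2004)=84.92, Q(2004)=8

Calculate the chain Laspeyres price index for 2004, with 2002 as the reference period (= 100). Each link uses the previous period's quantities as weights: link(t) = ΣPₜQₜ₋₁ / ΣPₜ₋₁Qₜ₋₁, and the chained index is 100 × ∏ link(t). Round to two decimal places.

121.40

Link 2002→2003:
ΣP(2003)Q(2002) = 270.67×9 + 82.11×7 = 2436.03 + 574.77 = 3010.8
ΣP(2002)Q(2002) = 217.04×9 + 69.10×7 = 1953.36 + 483.7 = 2437.06
link = 3010.8/2437.06 = 1.235423
Link 2003→2004:
ΣP(2004)Q(2003) = 262.60×10 + 84.92×8 = 2626 + 679.36 = 3305.36
ΣP(2003)Q(2003) = 270.67×10 + 82.11×8 = 2706.7 + 656.88 = 3363.58
link = 3305.36/3363.58 = 0.982691
Chained index = 100 × 1.235423 × 0.982691 = 121.4039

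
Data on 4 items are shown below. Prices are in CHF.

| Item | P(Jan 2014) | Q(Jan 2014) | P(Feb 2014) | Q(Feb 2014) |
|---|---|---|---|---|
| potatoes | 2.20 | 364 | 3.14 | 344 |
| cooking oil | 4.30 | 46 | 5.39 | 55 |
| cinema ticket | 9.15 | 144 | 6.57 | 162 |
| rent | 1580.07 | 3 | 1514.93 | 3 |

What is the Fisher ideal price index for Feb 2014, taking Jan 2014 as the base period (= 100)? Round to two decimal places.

97.17

Laspeyres component (base-period weights):
ΣP(Feb 2014)Q(Jan 2014) = 3.14×364 + 5.39×46 + 6.57×144 + 1514.93×3 = 1142.96 + 247.94 + 946.08 + 4544.79 = 6881.77
ΣP(Jan 2014)Q(Jan 2014) = 2.20×364 + 4.30×46 + 9.15×144 + 1580.07×3 = 800.8 + 197.8 + 1317.6 + 4740.21 = 7056.41
L = 6881.77 / 7056.41 × 100 = 97.5251
Paasche component (current-period weights):
ΣP(Feb 2014)Q(Feb 2014) = 3.14×344 + 5.39×55 + 6.57×162 + 1514.93×3 = 1080.16 + 296.45 + 1064.34 + 4544.79 = 6985.74
ΣP(Jan 2014)Q(Feb 2014) = 2.20×344 + 4.30×55 + 9.15×162 + 1580.07×3 = 756.8 + 236.5 + 1482.3 + 4740.21 = 7215.81
P = 6985.74 / 7215.81 × 100 = 96.8116
Fisher = √(L × P) = √(97.5251 × 96.8116) = 97.1677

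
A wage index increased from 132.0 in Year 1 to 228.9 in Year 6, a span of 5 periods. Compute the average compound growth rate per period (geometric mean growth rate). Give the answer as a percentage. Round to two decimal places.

Growth factor = (228.9/132.0)^(1/5) = (1.734091)^(1/5) = 1.116386
Growth rate = 1.116386 − 1 = 0.116386 = 11.6386%

11.64%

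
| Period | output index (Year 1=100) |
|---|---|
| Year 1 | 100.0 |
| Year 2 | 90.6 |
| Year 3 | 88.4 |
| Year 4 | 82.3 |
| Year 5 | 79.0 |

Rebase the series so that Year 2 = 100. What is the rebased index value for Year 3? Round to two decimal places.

97.57

Rebased(Year 3) = 88.4 / 90.6 × 100 = 97.5717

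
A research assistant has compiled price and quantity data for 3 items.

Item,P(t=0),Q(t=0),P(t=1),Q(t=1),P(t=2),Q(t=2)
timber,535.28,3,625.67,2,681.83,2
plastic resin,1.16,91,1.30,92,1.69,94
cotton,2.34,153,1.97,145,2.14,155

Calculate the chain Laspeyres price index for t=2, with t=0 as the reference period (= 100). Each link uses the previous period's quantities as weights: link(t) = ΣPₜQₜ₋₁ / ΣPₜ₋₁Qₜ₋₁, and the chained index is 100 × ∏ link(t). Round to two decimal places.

Link t=0→t=1:
ΣP(t=1)Q(t=0) = 625.67×3 + 1.30×91 + 1.97×153 = 1877.01 + 118.3 + 301.41 = 2296.72
ΣP(t=0)Q(t=0) = 535.28×3 + 1.16×91 + 2.34×153 = 1605.84 + 105.56 + 358.02 = 2069.42
link = 2296.72/2069.42 = 1.109838
Link t=1→t=2:
ΣP(t=2)Q(t=1) = 681.83×2 + 1.69×92 + 2.14×145 = 1363.66 + 155.48 + 310.3 = 1829.44
ΣP(t=1)Q(t=1) = 625.67×2 + 1.30×92 + 1.97×145 = 1251.34 + 119.6 + 285.65 = 1656.59
link = 1829.44/1656.59 = 1.104341
Chained index = 100 × 1.109838 × 1.104341 = 122.5639

122.56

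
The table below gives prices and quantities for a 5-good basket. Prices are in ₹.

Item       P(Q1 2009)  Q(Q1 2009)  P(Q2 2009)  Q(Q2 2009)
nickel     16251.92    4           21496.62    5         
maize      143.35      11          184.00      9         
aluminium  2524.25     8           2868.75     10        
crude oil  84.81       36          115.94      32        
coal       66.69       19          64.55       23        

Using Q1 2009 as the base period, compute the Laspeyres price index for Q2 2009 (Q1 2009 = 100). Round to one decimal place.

Laspeyres price index uses base-period quantities as weights.
ΣP(Q2 2009)·Q(Q1 2009) = 21496.62×4 + 184.00×11 + 2868.75×8 + 115.94×36 + 64.55×19 = 85986.48 + 2024 + 22950 + 4173.84 + 1226.45 = 116360.77
ΣP(Q1 2009)·Q(Q1 2009) = 16251.92×4 + 143.35×11 + 2524.25×8 + 84.81×36 + 66.69×19 = 65007.68 + 1576.85 + 20194 + 3053.16 + 1267.11 = 91098.8
Index = 116360.77 / 91098.8 × 100 = 127.7303

127.7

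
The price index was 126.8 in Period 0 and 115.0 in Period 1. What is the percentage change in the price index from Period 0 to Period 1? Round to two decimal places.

Change = (115.0 − 126.8) / 126.8 × 100
       = -11.8 / 126.8 × 100 = -9.3060%

-9.31%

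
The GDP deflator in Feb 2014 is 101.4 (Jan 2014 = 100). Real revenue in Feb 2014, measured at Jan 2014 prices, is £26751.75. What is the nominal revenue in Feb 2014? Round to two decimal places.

27126.27

Nominal = Real × (Index/100) = 26751.75 × (101.4/100)
        = 26751.75 × 1.014 = 27126.2745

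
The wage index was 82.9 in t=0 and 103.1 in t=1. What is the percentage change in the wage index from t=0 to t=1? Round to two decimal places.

24.37%

Change = (103.1 − 82.9) / 82.9 × 100
       = 20.2 / 82.9 × 100 = 24.3667%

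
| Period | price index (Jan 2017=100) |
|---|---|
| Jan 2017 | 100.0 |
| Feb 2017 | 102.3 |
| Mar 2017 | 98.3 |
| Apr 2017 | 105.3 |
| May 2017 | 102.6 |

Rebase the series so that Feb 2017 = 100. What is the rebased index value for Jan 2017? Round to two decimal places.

Rebased(Jan 2017) = 100.0 / 102.3 × 100 = 97.7517

97.75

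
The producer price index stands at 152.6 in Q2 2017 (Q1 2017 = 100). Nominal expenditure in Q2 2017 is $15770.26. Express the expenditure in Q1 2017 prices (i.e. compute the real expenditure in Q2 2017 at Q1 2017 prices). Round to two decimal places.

Real = Nominal ÷ (Index/100) = 15770.26 ÷ (152.6/100)
     = 15770.26 ÷ 1.526 = 10334.3775

10334.38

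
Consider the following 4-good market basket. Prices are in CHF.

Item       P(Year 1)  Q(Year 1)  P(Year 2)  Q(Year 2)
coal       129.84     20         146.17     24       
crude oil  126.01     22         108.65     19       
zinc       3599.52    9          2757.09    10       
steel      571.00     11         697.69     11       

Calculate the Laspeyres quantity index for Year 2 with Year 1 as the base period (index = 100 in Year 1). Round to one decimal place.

108.5

Laspeyres quantity index uses base-period prices as weights.
ΣP(Year 1)·Q(Year 2) = 129.84×24 + 126.01×19 + 3599.52×10 + 571.00×11 = 3116.16 + 2394.19 + 35995.2 + 6281 = 47786.55
ΣP(Year 1)·Q(Year 1) = 129.84×20 + 126.01×22 + 3599.52×9 + 571.00×11 = 2596.8 + 2772.22 + 32395.68 + 6281 = 44045.7
Index = 47786.55 / 44045.7 × 100 = 108.4931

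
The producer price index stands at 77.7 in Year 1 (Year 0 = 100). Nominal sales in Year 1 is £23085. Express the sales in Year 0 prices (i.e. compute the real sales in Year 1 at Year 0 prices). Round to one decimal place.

Real = Nominal ÷ (Index/100) = 23085 ÷ (77.7/100)
     = 23085 ÷ 0.777 = 29710.4247

29710.4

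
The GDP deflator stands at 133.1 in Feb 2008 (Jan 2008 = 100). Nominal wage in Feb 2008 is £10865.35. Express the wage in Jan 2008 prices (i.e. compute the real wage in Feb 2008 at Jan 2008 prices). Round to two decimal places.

Real = Nominal ÷ (Index/100) = 10865.35 ÷ (133.1/100)
     = 10865.35 ÷ 1.331 = 8163.2983

8163.30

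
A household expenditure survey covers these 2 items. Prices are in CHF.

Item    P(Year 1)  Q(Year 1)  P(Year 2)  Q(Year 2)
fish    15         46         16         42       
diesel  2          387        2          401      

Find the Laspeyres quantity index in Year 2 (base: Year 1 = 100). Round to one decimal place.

97.8

Laspeyres quantity index uses base-period prices as weights.
ΣP(Year 1)·Q(Year 2) = 15×42 + 2×401 = 630 + 802 = 1432
ΣP(Year 1)·Q(Year 1) = 15×46 + 2×387 = 690 + 774 = 1464
Index = 1432 / 1464 × 100 = 97.8142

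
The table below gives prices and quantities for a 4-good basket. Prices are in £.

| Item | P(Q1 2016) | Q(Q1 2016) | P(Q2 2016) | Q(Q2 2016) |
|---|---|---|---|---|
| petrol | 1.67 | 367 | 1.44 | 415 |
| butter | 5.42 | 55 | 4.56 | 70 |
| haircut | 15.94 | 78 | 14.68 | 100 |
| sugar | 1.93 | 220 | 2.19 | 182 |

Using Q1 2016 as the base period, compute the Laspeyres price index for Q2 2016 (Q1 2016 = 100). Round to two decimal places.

Laspeyres price index uses base-period quantities as weights.
ΣP(Q2 2016)·Q(Q1 2016) = 1.44×367 + 4.56×55 + 14.68×78 + 2.19×220 = 528.48 + 250.8 + 1145.04 + 481.8 = 2406.12
ΣP(Q1 2016)·Q(Q1 2016) = 1.67×367 + 5.42×55 + 15.94×78 + 1.93×220 = 612.89 + 298.1 + 1243.32 + 424.6 = 2578.91
Index = 2406.12 / 2578.91 × 100 = 93.2999

93.30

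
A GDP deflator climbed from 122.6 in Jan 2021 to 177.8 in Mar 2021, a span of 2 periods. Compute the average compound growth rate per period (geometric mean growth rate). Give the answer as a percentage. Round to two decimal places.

Growth factor = (177.8/122.6)^(1/2) = (1.450245)^(1/2) = 1.204261
Growth rate = 1.204261 − 1 = 0.204261 = 20.4261%

20.43%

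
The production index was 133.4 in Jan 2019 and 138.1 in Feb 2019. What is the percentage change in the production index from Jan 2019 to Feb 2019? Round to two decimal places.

3.52%

Change = (138.1 − 133.4) / 133.4 × 100
       = 4.7 / 133.4 × 100 = 3.5232%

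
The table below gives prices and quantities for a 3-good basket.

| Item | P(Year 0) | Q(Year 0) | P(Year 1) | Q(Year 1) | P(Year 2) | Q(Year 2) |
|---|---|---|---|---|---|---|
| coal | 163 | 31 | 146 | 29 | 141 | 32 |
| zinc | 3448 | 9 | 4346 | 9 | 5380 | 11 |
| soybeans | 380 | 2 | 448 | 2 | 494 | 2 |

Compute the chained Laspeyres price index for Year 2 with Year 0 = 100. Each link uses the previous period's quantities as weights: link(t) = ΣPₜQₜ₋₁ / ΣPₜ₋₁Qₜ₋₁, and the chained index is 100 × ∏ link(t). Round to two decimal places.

Link Year 0→Year 1:
ΣP(Year 1)Q(Year 0) = 146×31 + 4346×9 + 448×2 = 4526 + 39114 + 896 = 44536
ΣP(Year 0)Q(Year 0) = 163×31 + 3448×9 + 380×2 = 5053 + 31032 + 760 = 36845
link = 44536/36845 = 1.208739
Link Year 1→Year 2:
ΣP(Year 2)Q(Year 1) = 141×29 + 5380×9 + 494×2 = 4089 + 48420 + 988 = 53497
ΣP(Year 1)Q(Year 1) = 146×29 + 4346×9 + 448×2 = 4234 + 39114 + 896 = 44244
link = 53497/44244 = 1.209136
Chained index = 100 × 1.208739 × 1.209136 = 146.1530

146.15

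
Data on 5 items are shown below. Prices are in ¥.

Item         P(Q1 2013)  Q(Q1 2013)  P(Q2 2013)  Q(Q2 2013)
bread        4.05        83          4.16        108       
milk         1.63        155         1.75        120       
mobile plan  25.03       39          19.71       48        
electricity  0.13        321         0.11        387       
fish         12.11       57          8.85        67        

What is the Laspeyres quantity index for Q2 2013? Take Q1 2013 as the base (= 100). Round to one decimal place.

Laspeyres quantity index uses base-period prices as weights.
ΣP(Q1 2013)·Q(Q2 2013) = 4.05×108 + 1.63×120 + 25.03×48 + 0.13×387 + 12.11×67 = 437.4 + 195.6 + 1201.44 + 50.31 + 811.37 = 2696.12
ΣP(Q1 2013)·Q(Q1 2013) = 4.05×83 + 1.63×155 + 25.03×39 + 0.13×321 + 12.11×57 = 336.15 + 252.65 + 976.17 + 41.73 + 690.27 = 2296.97
Index = 2696.12 / 2296.97 × 100 = 117.3772

117.4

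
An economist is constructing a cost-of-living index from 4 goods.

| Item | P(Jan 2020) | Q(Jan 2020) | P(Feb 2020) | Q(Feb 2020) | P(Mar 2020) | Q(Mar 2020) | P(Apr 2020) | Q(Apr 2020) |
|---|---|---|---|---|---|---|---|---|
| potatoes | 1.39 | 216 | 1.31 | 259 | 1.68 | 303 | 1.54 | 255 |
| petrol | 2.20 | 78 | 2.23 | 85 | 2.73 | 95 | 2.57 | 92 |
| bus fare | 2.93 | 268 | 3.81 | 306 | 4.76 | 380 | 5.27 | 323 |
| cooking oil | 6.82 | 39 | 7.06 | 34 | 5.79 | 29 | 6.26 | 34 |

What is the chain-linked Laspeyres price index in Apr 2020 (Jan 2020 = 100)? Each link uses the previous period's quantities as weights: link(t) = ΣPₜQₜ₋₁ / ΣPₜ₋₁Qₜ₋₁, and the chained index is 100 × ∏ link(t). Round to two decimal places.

145.61

Link Jan 2020→Feb 2020:
ΣP(Feb 2020)Q(Jan 2020) = 1.31×216 + 2.23×78 + 3.81×268 + 7.06×39 = 282.96 + 173.94 + 1021.08 + 275.34 = 1753.32
ΣP(Jan 2020)Q(Jan 2020) = 1.39×216 + 2.20×78 + 2.93×268 + 6.82×39 = 300.24 + 171.6 + 785.24 + 265.98 = 1523.06
link = 1753.32/1523.06 = 1.151182
Link Feb 2020→Mar 2020:
ΣP(Mar 2020)Q(Feb 2020) = 1.68×259 + 2.73×85 + 4.76×306 + 5.79×34 = 435.12 + 232.05 + 1456.56 + 196.86 = 2320.59
ΣP(Feb 2020)Q(Feb 2020) = 1.31×259 + 2.23×85 + 3.81×306 + 7.06×34 = 339.29 + 189.55 + 1165.86 + 240.04 = 1934.74
link = 2320.59/1934.74 = 1.199432
Link Mar 2020→Apr 2020:
ΣP(Apr 2020)Q(Mar 2020) = 1.54×303 + 2.57×95 + 5.27×380 + 6.26×29 = 466.62 + 244.15 + 2002.6 + 181.54 = 2894.91
ΣP(Mar 2020)Q(Mar 2020) = 1.68×303 + 2.73×95 + 4.76×380 + 5.79×29 = 509.04 + 259.35 + 1808.8 + 167.91 = 2745.1
link = 2894.91/2745.1 = 1.054574
Chained index = 100 × 1.151182 × 1.199432 × 1.054574 = 145.6119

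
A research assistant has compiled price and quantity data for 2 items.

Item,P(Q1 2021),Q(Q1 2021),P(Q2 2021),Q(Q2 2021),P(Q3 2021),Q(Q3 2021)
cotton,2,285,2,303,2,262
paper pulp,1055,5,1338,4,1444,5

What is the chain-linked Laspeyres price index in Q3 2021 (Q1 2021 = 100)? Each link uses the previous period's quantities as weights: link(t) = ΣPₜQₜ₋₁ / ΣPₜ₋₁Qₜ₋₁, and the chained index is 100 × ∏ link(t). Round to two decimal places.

133.05

Link Q1 2021→Q2 2021:
ΣP(Q2 2021)Q(Q1 2021) = 2×285 + 1338×5 = 570 + 6690 = 7260
ΣP(Q1 2021)Q(Q1 2021) = 2×285 + 1055×5 = 570 + 5275 = 5845
link = 7260/5845 = 1.242087
Link Q2 2021→Q3 2021:
ΣP(Q3 2021)Q(Q2 2021) = 2×303 + 1444×4 = 606 + 5776 = 6382
ΣP(Q2 2021)Q(Q2 2021) = 2×303 + 1338×4 = 606 + 5352 = 5958
link = 6382/5958 = 1.071165
Chained index = 100 × 1.242087 × 1.071165 = 133.0480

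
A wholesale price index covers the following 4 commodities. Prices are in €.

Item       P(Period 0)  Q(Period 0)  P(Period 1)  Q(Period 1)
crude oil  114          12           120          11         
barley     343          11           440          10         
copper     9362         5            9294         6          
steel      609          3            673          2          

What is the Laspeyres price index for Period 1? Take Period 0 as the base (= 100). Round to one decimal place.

101.8

Laspeyres price index uses base-period quantities as weights.
ΣP(Period 1)·Q(Period 0) = 120×12 + 440×11 + 9294×5 + 673×3 = 1440 + 4840 + 46470 + 2019 = 54769
ΣP(Period 0)·Q(Period 0) = 114×12 + 343×11 + 9362×5 + 609×3 = 1368 + 3773 + 46810 + 1827 = 53778
Index = 54769 / 53778 × 100 = 101.8428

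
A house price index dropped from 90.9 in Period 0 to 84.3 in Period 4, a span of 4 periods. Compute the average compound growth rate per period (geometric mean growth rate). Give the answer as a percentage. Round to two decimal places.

-1.87%

Growth factor = (84.3/90.9)^(1/4) = (0.927393)^(1/4) = 0.981332
Growth rate = 0.981332 − 1 = -0.018668 = -1.8668%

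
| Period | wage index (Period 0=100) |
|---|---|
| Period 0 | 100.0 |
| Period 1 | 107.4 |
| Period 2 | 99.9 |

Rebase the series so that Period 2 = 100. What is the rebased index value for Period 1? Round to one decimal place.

Rebased(Period 1) = 107.4 / 99.9 × 100 = 107.5075

107.5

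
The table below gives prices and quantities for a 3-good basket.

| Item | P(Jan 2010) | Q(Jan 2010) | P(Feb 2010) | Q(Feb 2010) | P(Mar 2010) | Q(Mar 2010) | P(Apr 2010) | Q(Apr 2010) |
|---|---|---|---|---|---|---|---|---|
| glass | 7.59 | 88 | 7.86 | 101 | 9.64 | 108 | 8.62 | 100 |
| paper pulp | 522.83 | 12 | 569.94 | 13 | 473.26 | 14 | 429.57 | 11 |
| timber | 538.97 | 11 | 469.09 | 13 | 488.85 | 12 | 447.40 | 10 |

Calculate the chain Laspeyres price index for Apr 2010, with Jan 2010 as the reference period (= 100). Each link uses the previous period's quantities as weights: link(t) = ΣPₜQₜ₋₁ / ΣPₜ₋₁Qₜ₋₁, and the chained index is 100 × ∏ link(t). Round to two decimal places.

84.58

Link Jan 2010→Feb 2010:
ΣP(Feb 2010)Q(Jan 2010) = 7.86×88 + 569.94×12 + 469.09×11 = 691.68 + 6839.28 + 5159.99 = 12690.95
ΣP(Jan 2010)Q(Jan 2010) = 7.59×88 + 522.83×12 + 538.97×11 = 667.92 + 6273.96 + 5928.67 = 12870.55
link = 12690.95/12870.55 = 0.986046
Link Feb 2010→Mar 2010:
ΣP(Mar 2010)Q(Feb 2010) = 9.64×101 + 473.26×13 + 488.85×13 = 973.64 + 6152.38 + 6355.05 = 13481.07
ΣP(Feb 2010)Q(Feb 2010) = 7.86×101 + 569.94×13 + 469.09×13 = 793.86 + 7409.22 + 6098.17 = 14301.25
link = 13481.07/14301.25 = 0.942650
Link Mar 2010→Apr 2010:
ΣP(Apr 2010)Q(Mar 2010) = 8.62×108 + 429.57×14 + 447.40×12 = 930.96 + 6013.98 + 5368.8 = 12313.74
ΣP(Mar 2010)Q(Mar 2010) = 9.64×108 + 473.26×14 + 488.85×12 = 1041.12 + 6625.64 + 5866.2 = 13532.96
link = 12313.74/13532.96 = 0.909907
Chained index = 100 × 0.986046 × 0.942650 × 0.909907 = 84.5755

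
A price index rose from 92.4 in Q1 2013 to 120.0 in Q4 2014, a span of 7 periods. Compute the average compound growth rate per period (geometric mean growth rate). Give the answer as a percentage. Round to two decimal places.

Growth factor = (120.0/92.4)^(1/7) = (1.298701)^(1/7) = 1.038044
Growth rate = 1.038044 − 1 = 0.038044 = 3.8044%

3.80%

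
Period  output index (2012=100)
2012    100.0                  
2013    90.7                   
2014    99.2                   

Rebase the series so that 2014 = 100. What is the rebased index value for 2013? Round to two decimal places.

Rebased(2013) = 90.7 / 99.2 × 100 = 91.4315

91.43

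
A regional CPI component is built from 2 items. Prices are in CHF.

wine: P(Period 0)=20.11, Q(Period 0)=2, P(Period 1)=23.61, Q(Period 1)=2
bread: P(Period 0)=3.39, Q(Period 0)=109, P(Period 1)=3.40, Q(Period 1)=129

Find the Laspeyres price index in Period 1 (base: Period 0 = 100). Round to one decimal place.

Laspeyres price index uses base-period quantities as weights.
ΣP(Period 1)·Q(Period 0) = 23.61×2 + 3.40×109 = 47.22 + 370.6 = 417.82
ΣP(Period 0)·Q(Period 0) = 20.11×2 + 3.39×109 = 40.22 + 369.51 = 409.73
Index = 417.82 / 409.73 × 100 = 101.9745

102.0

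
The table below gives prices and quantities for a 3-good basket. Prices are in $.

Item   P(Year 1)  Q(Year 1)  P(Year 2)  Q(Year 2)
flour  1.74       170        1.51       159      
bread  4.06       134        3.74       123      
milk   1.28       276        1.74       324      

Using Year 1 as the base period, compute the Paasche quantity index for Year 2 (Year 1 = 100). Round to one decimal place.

Paasche quantity index uses current-period prices as weights.
ΣP(Year 2)·Q(Year 2) = 1.51×159 + 3.74×123 + 1.74×324 = 240.09 + 460.02 + 563.76 = 1263.87
ΣP(Year 2)·Q(Year 1) = 1.51×170 + 3.74×134 + 1.74×276 = 256.7 + 501.16 + 480.24 = 1238.1
Index = 1263.87 / 1238.1 × 100 = 102.0814

102.1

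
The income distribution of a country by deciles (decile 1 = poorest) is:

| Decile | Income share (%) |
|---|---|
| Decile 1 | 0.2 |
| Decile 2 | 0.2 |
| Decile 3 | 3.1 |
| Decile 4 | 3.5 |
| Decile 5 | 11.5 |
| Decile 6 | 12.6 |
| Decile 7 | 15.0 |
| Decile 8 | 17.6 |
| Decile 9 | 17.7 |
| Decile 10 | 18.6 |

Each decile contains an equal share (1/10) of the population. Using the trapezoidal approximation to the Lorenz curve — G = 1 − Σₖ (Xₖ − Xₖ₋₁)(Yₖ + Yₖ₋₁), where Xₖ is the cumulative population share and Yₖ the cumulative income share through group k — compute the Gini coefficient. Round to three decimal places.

0.396

Cumulative income shares Yₖ: 0.0020, 0.0040, 0.0350, 0.0700, 0.1850, 0.3110, 0.4610, 0.6370, 0.8140, 1.0000
Σ (Xₖ−Xₖ₋₁)(Yₖ+Yₖ₋₁) = (1/10)(0.0020+0.0000) + (1/10)(0.0040+0.0020) + (1/10)(0.0350+0.0040) + (1/10)(0.0700+0.0350) + (1/10)(0.1850+0.0700) + (1/10)(0.3110+0.1850) + (1/10)(0.4610+0.3110) + (1/10)(0.6370+0.4610) + (1/10)(0.8140+0.6370) + (1/10)(1.0000+0.8140)
  = 0.0002 + 0.0006 + 0.0039 + 0.0105 + 0.0255 + 0.0496 + 0.0772 + 0.1098 + 0.1451 + 0.1814 = 0.6038
G = 1 − 0.6038 = 0.3962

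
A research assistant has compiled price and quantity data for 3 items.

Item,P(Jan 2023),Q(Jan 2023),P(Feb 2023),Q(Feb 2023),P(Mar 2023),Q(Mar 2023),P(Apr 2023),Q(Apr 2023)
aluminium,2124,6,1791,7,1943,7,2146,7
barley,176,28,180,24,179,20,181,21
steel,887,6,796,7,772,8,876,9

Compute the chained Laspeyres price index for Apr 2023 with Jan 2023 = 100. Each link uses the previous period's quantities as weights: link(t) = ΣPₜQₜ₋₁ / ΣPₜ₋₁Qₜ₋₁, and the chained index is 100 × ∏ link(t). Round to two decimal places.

Link Jan 2023→Feb 2023:
ΣP(Feb 2023)Q(Jan 2023) = 1791×6 + 180×28 + 796×6 = 10746 + 5040 + 4776 = 20562
ΣP(Jan 2023)Q(Jan 2023) = 2124×6 + 176×28 + 887×6 = 12744 + 4928 + 5322 = 22994
link = 20562/22994 = 0.894233
Link Feb 2023→Mar 2023:
ΣP(Mar 2023)Q(Feb 2023) = 1943×7 + 179×24 + 772×7 = 13601 + 4296 + 5404 = 23301
ΣP(Feb 2023)Q(Feb 2023) = 1791×7 + 180×24 + 796×7 = 12537 + 4320 + 5572 = 22429
link = 23301/22429 = 1.038878
Link Mar 2023→Apr 2023:
ΣP(Apr 2023)Q(Mar 2023) = 2146×7 + 181×20 + 876×8 = 15022 + 3620 + 7008 = 25650
ΣP(Mar 2023)Q(Mar 2023) = 1943×7 + 179×20 + 772×8 = 13601 + 3580 + 6176 = 23357
link = 25650/23357 = 1.098172
Chained index = 100 × 0.894233 × 1.038878 × 1.098172 = 102.0201

102.02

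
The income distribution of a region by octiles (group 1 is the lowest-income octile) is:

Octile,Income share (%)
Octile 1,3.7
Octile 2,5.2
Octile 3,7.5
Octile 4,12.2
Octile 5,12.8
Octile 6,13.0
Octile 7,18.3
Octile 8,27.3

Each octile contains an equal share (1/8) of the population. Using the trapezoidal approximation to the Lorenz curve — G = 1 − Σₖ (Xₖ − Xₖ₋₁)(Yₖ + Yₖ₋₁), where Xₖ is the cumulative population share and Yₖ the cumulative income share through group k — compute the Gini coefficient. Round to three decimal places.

0.310

Cumulative income shares Yₖ: 0.0370, 0.0890, 0.1640, 0.2860, 0.4140, 0.5440, 0.7270, 1.0000
Σ (Xₖ−Xₖ₋₁)(Yₖ+Yₖ₋₁) = (1/8)(0.0370+0.0000) + (1/8)(0.0890+0.0370) + (1/8)(0.1640+0.0890) + (1/8)(0.2860+0.1640) + (1/8)(0.4140+0.2860) + (1/8)(0.5440+0.4140) + (1/8)(0.7270+0.5440) + (1/8)(1.0000+0.7270)
  = 0.0046 + 0.0158 + 0.0316 + 0.0563 + 0.0875 + 0.1198 + 0.1589 + 0.2159 = 0.6903
G = 1 − 0.6903 = 0.3097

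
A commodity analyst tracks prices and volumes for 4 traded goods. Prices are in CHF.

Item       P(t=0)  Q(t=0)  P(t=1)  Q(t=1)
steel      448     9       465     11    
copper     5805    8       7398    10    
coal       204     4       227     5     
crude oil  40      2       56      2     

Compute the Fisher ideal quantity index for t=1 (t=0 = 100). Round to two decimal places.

Laspeyres component (base-period weights):
ΣP(t=0)Q(t=1) = 448×11 + 5805×10 + 204×5 + 40×2 = 4928 + 58050 + 1020 + 80 = 64078
ΣP(t=0)Q(t=0) = 448×9 + 5805×8 + 204×4 + 40×2 = 4032 + 46440 + 816 + 80 = 51368
L = 64078 / 51368 × 100 = 124.7430
Paasche component (current-period weights):
ΣP(t=1)Q(t=1) = 465×11 + 7398×10 + 227×5 + 56×2 = 5115 + 73980 + 1135 + 112 = 80342
ΣP(t=1)Q(t=0) = 465×9 + 7398×8 + 227×4 + 56×2 = 4185 + 59184 + 908 + 112 = 64389
P = 80342 / 64389 × 100 = 124.7760
Fisher = √(L × P) = √(124.7430 × 124.7760) = 124.7595

124.76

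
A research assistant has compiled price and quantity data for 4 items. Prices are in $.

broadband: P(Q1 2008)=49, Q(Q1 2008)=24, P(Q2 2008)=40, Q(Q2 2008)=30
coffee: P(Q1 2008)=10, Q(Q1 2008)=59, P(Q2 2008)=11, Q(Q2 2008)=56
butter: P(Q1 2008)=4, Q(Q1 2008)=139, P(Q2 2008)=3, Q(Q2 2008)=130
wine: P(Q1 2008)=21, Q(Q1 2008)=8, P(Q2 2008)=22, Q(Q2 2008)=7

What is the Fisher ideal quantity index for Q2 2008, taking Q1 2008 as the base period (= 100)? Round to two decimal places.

Laspeyres component (base-period weights):
ΣP(Q1 2008)Q(Q2 2008) = 49×30 + 10×56 + 4×130 + 21×7 = 1470 + 560 + 520 + 147 = 2697
ΣP(Q1 2008)Q(Q1 2008) = 49×24 + 10×59 + 4×139 + 21×8 = 1176 + 590 + 556 + 168 = 2490
L = 2697 / 2490 × 100 = 108.3133
Paasche component (current-period weights):
ΣP(Q2 2008)Q(Q2 2008) = 40×30 + 11×56 + 3×130 + 22×7 = 1200 + 616 + 390 + 154 = 2360
ΣP(Q2 2008)Q(Q1 2008) = 40×24 + 11×59 + 3×139 + 22×8 = 960 + 649 + 417 + 176 = 2202
P = 2360 / 2202 × 100 = 107.1753
Fisher = √(L × P) = √(108.3133 × 107.1753) = 107.7428

107.74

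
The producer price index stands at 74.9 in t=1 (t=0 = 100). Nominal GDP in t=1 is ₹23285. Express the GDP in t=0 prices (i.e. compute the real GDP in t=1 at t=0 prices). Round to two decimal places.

31088.12

Real = Nominal ÷ (Index/100) = 23285 ÷ (74.9/100)
     = 23285 ÷ 0.749 = 31088.1175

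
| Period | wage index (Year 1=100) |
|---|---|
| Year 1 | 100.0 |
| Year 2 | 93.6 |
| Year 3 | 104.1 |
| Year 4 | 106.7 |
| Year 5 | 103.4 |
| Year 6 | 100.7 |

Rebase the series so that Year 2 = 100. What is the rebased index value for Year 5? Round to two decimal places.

110.47

Rebased(Year 5) = 103.4 / 93.6 × 100 = 110.4701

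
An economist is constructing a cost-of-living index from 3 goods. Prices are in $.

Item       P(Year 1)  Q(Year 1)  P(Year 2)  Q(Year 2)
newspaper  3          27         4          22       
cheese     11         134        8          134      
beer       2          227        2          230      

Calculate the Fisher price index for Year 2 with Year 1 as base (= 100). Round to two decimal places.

Laspeyres component (base-period weights):
ΣP(Year 2)Q(Year 1) = 4×27 + 8×134 + 2×227 = 108 + 1072 + 454 = 1634
ΣP(Year 1)Q(Year 1) = 3×27 + 11×134 + 2×227 = 81 + 1474 + 454 = 2009
L = 1634 / 2009 × 100 = 81.3340
Paasche component (current-period weights):
ΣP(Year 2)Q(Year 2) = 4×22 + 8×134 + 2×230 = 88 + 1072 + 460 = 1620
ΣP(Year 1)Q(Year 2) = 3×22 + 11×134 + 2×230 = 66 + 1474 + 460 = 2000
P = 1620 / 2000 × 100 = 81.0000
Fisher = √(L × P) = √(81.3340 × 81.0000) = 81.1668

81.17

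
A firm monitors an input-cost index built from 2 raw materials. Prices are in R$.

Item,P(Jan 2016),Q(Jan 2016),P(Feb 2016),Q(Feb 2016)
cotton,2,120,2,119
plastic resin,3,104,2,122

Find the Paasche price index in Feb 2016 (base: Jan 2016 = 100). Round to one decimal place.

Paasche price index uses current-period quantities as weights.
ΣP(Feb 2016)·Q(Feb 2016) = 2×119 + 2×122 = 238 + 244 = 482
ΣP(Jan 2016)·Q(Feb 2016) = 2×119 + 3×122 = 238 + 366 = 604
Index = 482 / 604 × 100 = 79.8013

79.8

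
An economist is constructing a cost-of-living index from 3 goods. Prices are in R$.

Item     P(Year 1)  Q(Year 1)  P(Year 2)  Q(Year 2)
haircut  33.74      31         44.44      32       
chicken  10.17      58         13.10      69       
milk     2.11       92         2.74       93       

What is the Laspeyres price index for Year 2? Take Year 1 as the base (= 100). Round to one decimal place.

Laspeyres price index uses base-period quantities as weights.
ΣP(Year 2)·Q(Year 1) = 44.44×31 + 13.10×58 + 2.74×92 = 1377.64 + 759.8 + 252.08 = 2389.52
ΣP(Year 1)·Q(Year 1) = 33.74×31 + 10.17×58 + 2.11×92 = 1045.94 + 589.86 + 194.12 = 1829.92
Index = 2389.52 / 1829.92 × 100 = 130.5806

130.6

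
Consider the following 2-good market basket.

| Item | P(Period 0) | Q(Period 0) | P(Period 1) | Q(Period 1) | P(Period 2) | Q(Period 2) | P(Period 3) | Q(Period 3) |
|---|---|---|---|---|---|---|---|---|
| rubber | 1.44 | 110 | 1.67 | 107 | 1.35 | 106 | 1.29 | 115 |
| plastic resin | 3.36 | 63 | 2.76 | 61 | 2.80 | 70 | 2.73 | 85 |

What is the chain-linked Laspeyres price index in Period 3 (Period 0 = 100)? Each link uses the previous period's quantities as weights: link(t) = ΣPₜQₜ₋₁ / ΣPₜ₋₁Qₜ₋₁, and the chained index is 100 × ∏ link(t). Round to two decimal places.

84.85

Link Period 0→Period 1:
ΣP(Period 1)Q(Period 0) = 1.67×110 + 2.76×63 = 183.7 + 173.88 = 357.58
ΣP(Period 0)Q(Period 0) = 1.44×110 + 3.36×63 = 158.4 + 211.68 = 370.08
link = 357.58/370.08 = 0.966224
Link Period 1→Period 2:
ΣP(Period 2)Q(Period 1) = 1.35×107 + 2.80×61 = 144.45 + 170.8 = 315.25
ΣP(Period 1)Q(Period 1) = 1.67×107 + 2.76×61 = 178.69 + 168.36 = 347.05
link = 315.25/347.05 = 0.908371
Link Period 2→Period 3:
ΣP(Period 3)Q(Period 2) = 1.29×106 + 2.73×70 = 136.74 + 191.1 = 327.84
ΣP(Period 2)Q(Period 2) = 1.35×106 + 2.80×70 = 143.1 + 196 = 339.1
link = 327.84/339.1 = 0.966794
Chained index = 100 × 0.966224 × 0.908371 × 0.966794 = 84.8545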